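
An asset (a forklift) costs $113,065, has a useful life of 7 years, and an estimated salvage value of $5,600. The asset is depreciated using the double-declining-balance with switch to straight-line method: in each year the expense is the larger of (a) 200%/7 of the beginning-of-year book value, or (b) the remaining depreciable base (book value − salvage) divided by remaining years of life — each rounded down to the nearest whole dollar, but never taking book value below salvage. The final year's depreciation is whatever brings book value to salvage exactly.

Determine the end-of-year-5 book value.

Depreciable base = $113,065 − $5,600 = $107,465.
Year 1: DB = ⌊$113,065 × 200%/7⌋ = $32,304; SL = ⌊$107,465/7⌋ = $15,352 → take DB $32,304. Book value $80,761.
Year 2: DB = ⌊$80,761 × 200%/7⌋ = $23,074; SL = ⌊$75,161/6⌋ = $12,526 → take DB $23,074. Book value $57,687.
Year 3: DB = ⌊$57,687 × 200%/7⌋ = $16,482; SL = ⌊$52,087/5⌋ = $10,417 → take DB $16,482. Book value $41,205.
Year 4: DB = ⌊$41,205 × 200%/7⌋ = $11,772; SL = ⌊$35,605/4⌋ = $8,901 → take DB $11,772. Book value $29,433.
Year 5: DB = ⌊$29,433 × 200%/7⌋ = $8,409; SL = ⌊$23,833/3⌋ = $7,944 → take DB $8,409. Book value $21,024.

$21,024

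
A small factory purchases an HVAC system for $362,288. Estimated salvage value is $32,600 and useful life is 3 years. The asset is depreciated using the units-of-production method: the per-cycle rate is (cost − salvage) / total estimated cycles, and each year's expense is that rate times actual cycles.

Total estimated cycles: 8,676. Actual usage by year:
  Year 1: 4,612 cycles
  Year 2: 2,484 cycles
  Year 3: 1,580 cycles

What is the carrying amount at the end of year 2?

$92,640

Depreciable base = $362,288 − $32,600 = $329,688.
Rate = $329,688 / 8,676 cycles = $38 per cycle.
Year 1: 4,612 × $38 = $175,256. Book value $187,032.
Year 2: 2,484 × $38 = $94,392. Book value $92,640.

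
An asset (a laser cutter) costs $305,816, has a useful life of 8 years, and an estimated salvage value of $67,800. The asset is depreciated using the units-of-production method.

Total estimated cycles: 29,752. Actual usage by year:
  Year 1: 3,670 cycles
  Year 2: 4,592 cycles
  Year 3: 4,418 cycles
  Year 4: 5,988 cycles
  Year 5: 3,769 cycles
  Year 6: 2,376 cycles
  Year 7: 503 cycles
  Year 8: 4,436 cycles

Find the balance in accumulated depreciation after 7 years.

Depreciable base = $305,816 − $67,800 = $238,016.
Rate = $238,016 / 29,752 cycles = $8 per cycle.
Year 1: 3,670 × $8 = $29,360. Book value $276,456.
Year 2: 4,592 × $8 = $36,736. Book value $239,720.
Year 3: 4,418 × $8 = $35,344. Book value $204,376.
Year 4: 5,988 × $8 = $47,904. Book value $156,472.
Year 5: 3,769 × $8 = $30,152. Book value $126,320.
Year 6: 2,376 × $8 = $19,008. Book value $107,312.
Year 7: 503 × $8 = $4,024. Book value $103,288.
Accumulated through year 7 = $305,816 − $103,288 = $202,528.

$202,528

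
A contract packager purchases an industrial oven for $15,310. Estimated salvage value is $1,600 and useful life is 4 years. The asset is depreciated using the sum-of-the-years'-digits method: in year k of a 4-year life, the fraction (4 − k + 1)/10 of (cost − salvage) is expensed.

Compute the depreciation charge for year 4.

Depreciable base = $15,310 − $1,600 = $13,710.
Sum of the years' digits = 4+3+2+1 = 10.
Year 1: $13,710 × 4/10 = $5,484. Book value $9,826.
Year 2: $13,710 × 3/10 = $4,113. Book value $5,713.
Year 3: $13,710 × 2/10 = $2,742. Book value $2,971.
Year 4: $13,710 × 1/10 = $1,371. Book value $1,600.

$1,371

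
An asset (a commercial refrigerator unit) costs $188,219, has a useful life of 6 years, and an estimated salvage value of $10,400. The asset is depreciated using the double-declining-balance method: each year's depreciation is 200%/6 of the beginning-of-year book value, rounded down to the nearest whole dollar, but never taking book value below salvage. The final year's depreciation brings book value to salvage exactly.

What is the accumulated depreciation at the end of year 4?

Depreciable base = $188,219 − $10,400 = $177,819.
Year 1: ⌊$188,219 × 200%/6⌋ = $62,739. Book value $125,480.
Year 2: ⌊$125,480 × 200%/6⌋ = $41,826. Book value $83,654.
Year 3: ⌊$83,654 × 200%/6⌋ = $27,884. Book value $55,770.
Year 4: ⌊$55,770 × 200%/6⌋ = $18,590. Book value $37,180.
Accumulated through year 4 = $188,219 − $37,180 = $151,039.

$151,039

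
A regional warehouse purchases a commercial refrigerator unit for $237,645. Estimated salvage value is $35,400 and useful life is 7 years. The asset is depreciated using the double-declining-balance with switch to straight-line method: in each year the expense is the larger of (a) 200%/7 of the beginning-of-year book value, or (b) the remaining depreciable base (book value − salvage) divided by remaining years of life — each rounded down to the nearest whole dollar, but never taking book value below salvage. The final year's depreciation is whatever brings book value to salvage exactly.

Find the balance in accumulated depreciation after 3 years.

Depreciable base = $237,645 − $35,400 = $202,245.
Year 1: DB = ⌊$237,645 × 200%/7⌋ = $67,898; SL = ⌊$202,245/7⌋ = $28,892 → take DB $67,898. Book value $169,747.
Year 2: DB = ⌊$169,747 × 200%/7⌋ = $48,499; SL = ⌊$134,347/6⌋ = $22,391 → take DB $48,499. Book value $121,248.
Year 3: DB = ⌊$121,248 × 200%/7⌋ = $34,642; SL = ⌊$85,848/5⌋ = $17,169 → take DB $34,642. Book value $86,606.
Accumulated through year 3 = $237,645 − $86,606 = $151,039.

$151,039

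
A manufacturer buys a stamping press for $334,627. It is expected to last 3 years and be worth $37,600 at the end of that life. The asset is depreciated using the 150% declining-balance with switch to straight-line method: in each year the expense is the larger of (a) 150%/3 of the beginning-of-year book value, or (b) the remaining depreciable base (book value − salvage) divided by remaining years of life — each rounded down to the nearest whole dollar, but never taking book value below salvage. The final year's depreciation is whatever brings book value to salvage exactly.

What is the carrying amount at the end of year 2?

$83,657

Depreciable base = $334,627 − $37,600 = $297,027.
Year 1: DB = ⌊$334,627 × 150%/3⌋ = $167,313; SL = ⌊$297,027/3⌋ = $99,009 → take DB $167,313. Book value $167,314.
Year 2: DB = ⌊$167,314 × 150%/3⌋ = $83,657; SL = ⌊$129,714/2⌋ = $64,857 → take DB $83,657. Book value $83,657.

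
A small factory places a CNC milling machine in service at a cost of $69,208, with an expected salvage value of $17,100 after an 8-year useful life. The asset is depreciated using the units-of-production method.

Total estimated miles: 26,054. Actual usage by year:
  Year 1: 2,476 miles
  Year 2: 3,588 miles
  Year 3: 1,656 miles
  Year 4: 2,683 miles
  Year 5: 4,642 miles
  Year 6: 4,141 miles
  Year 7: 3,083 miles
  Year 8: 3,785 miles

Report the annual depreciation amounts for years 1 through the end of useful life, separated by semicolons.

$4,952; $7,176; $3,312; $5,366; $9,284; $8,282; $6,166; $7,570

Depreciable base = $69,208 − $17,100 = $52,108.
Rate = $52,108 / 26,054 miles = $2 per mile.
Year 1: 2,476 × $2 = $4,952. Book value $64,256.
Year 2: 3,588 × $2 = $7,176. Book value $57,080.
Year 3: 1,656 × $2 = $3,312. Book value $53,768.
Year 4: 2,683 × $2 = $5,366. Book value $48,402.
Year 5: 4,642 × $2 = $9,284. Book value $39,118.
Year 6: 4,141 × $2 = $8,282. Book value $30,836.
Year 7: 3,083 × $2 = $6,166. Book value $24,670.
Year 8: 3,785 × $2 = $7,570. Book value $17,100.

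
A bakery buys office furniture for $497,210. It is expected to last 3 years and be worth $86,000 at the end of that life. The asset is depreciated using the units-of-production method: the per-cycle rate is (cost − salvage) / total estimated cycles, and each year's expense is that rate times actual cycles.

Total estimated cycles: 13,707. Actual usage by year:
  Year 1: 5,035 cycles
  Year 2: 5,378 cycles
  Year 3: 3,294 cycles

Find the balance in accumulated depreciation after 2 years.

Depreciable base = $497,210 − $86,000 = $411,210.
Rate = $411,210 / 13,707 cycles = $30 per cycle.
Year 1: 5,035 × $30 = $151,050. Book value $346,160.
Year 2: 5,378 × $30 = $161,340. Book value $184,820.
Accumulated through year 2 = $497,210 − $184,820 = $312,390.

$312,390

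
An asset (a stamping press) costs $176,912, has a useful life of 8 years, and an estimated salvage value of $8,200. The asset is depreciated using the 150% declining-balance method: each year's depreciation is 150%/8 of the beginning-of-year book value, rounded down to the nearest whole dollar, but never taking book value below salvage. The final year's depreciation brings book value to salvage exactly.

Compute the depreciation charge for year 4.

Depreciable base = $176,912 − $8,200 = $168,712.
Year 1: ⌊$176,912 × 150%/8⌋ = $33,171. Book value $143,741.
Year 2: ⌊$143,741 × 150%/8⌋ = $26,951. Book value $116,790.
Year 3: ⌊$116,790 × 150%/8⌋ = $21,898. Book value $94,892.
Year 4: ⌊$94,892 × 150%/8⌋ = $17,792. Book value $77,100.

$17,792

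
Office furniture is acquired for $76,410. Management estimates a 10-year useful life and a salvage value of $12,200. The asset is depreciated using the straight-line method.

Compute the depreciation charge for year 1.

$6,421

Depreciable base = $76,410 − $12,200 = $64,210.
Annual expense = $64,210 / 10 = $6,421.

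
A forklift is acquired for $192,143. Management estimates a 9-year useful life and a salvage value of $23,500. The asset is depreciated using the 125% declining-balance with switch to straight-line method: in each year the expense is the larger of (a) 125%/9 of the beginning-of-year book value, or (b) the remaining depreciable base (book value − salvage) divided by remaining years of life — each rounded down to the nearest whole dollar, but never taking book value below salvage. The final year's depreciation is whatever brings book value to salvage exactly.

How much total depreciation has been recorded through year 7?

Depreciable base = $192,143 − $23,500 = $168,643.
Year 1: DB = ⌊$192,143 × 125%/9⌋ = $26,686; SL = ⌊$168,643/9⌋ = $18,738 → take DB $26,686. Book value $165,457.
Year 2: DB = ⌊$165,457 × 125%/9⌋ = $22,980; SL = ⌊$141,957/8⌋ = $17,744 → take DB $22,980. Book value $142,477.
Year 3: DB = ⌊$142,477 × 125%/9⌋ = $19,788; SL = ⌊$118,977/7⌋ = $16,996 → take DB $19,788. Book value $122,689.
Year 4: DB = ⌊$122,689 × 125%/9⌋ = $17,040; SL = ⌊$99,189/6⌋ = $16,531 → take DB $17,040. Book value $105,649.
Year 5: DB = ⌊$105,649 × 125%/9⌋ = $14,673; SL = ⌊$82,149/5⌋ = $16,429 → take SL $16,429. Book value $89,220.
Year 6: DB = ⌊$89,220 × 125%/9⌋ = $12,391; SL = ⌊$65,720/4⌋ = $16,430 → take SL $16,430. Book value $72,790.
Year 7: DB = ⌊$72,790 × 125%/9⌋ = $10,109; SL = ⌊$49,290/3⌋ = $16,430 → take SL $16,430. Book value $56,360.
Accumulated through year 7 = $192,143 − $56,360 = $135,783.

$135,783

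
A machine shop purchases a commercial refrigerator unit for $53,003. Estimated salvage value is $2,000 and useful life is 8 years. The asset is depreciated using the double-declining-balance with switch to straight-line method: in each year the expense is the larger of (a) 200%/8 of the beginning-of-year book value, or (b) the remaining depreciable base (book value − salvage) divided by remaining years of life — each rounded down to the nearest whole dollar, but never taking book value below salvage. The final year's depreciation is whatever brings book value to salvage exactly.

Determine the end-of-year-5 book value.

$12,579

Depreciable base = $53,003 − $2,000 = $51,003.
Year 1: DB = ⌊$53,003 × 200%/8⌋ = $13,250; SL = ⌊$51,003/8⌋ = $6,375 → take DB $13,250. Book value $39,753.
Year 2: DB = ⌊$39,753 × 200%/8⌋ = $9,938; SL = ⌊$37,753/7⌋ = $5,393 → take DB $9,938. Book value $29,815.
Year 3: DB = ⌊$29,815 × 200%/8⌋ = $7,453; SL = ⌊$27,815/6⌋ = $4,635 → take DB $7,453. Book value $22,362.
Year 4: DB = ⌊$22,362 × 200%/8⌋ = $5,590; SL = ⌊$20,362/5⌋ = $4,072 → take DB $5,590. Book value $16,772.
Year 5: DB = ⌊$16,772 × 200%/8⌋ = $4,193; SL = ⌊$14,772/4⌋ = $3,693 → take DB $4,193. Book value $12,579.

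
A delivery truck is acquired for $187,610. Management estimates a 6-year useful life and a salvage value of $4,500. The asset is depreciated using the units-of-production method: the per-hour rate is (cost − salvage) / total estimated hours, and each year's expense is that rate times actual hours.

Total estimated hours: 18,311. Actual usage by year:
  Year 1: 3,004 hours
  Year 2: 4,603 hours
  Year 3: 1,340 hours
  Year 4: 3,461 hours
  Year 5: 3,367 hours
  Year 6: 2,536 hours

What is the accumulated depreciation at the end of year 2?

Depreciable base = $187,610 − $4,500 = $183,110.
Rate = $183,110 / 18,311 hours = $10 per hour.
Year 1: 3,004 × $10 = $30,040. Book value $157,570.
Year 2: 4,603 × $10 = $46,030. Book value $111,540.
Accumulated through year 2 = $187,610 − $111,540 = $76,070.

$76,070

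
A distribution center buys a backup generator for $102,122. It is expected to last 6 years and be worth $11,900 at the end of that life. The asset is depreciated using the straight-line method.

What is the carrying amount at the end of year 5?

$26,937

Depreciable base = $102,122 − $11,900 = $90,222.
Annual expense = $90,222 / 6 = $15,037.
End of year 1: book value $87,085.
End of year 2: book value $72,048.
End of year 3: book value $57,011.
End of year 4: book value $41,974.
End of year 5: book value $26,937.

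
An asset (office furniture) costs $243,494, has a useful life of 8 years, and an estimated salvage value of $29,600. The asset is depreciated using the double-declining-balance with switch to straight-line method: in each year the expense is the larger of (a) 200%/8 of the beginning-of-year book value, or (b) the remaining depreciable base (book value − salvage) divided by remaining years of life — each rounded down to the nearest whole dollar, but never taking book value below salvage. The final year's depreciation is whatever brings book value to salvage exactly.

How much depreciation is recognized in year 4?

$25,681

Depreciable base = $243,494 − $29,600 = $213,894.
Year 1: DB = ⌊$243,494 × 200%/8⌋ = $60,873; SL = ⌊$213,894/8⌋ = $26,736 → take DB $60,873. Book value $182,621.
Year 2: DB = ⌊$182,621 × 200%/8⌋ = $45,655; SL = ⌊$153,021/7⌋ = $21,860 → take DB $45,655. Book value $136,966.
Year 3: DB = ⌊$136,966 × 200%/8⌋ = $34,241; SL = ⌊$107,366/6⌋ = $17,894 → take DB $34,241. Book value $102,725.
Year 4: DB = ⌊$102,725 × 200%/8⌋ = $25,681; SL = ⌊$73,125/5⌋ = $14,625 → take DB $25,681. Book value $77,044.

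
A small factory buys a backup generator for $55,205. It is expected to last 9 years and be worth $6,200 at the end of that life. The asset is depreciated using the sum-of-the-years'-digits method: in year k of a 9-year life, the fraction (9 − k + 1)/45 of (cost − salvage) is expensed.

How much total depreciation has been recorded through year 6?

Depreciable base = $55,205 − $6,200 = $49,005.
Sum of the years' digits = 9+8+7+6+5+4+3+2+1 = 45.
Year 1: $49,005 × 9/45 = $9,801. Book value $45,404.
Year 2: $49,005 × 8/45 = $8,712. Book value $36,692.
Year 3: $49,005 × 7/45 = $7,623. Book value $29,069.
Year 4: $49,005 × 6/45 = $6,534. Book value $22,535.
Year 5: $49,005 × 5/45 = $5,445. Book value $17,090.
Year 6: $49,005 × 4/45 = $4,356. Book value $12,734.
Accumulated through year 6 = $55,205 − $12,734 = $42,471.

$42,471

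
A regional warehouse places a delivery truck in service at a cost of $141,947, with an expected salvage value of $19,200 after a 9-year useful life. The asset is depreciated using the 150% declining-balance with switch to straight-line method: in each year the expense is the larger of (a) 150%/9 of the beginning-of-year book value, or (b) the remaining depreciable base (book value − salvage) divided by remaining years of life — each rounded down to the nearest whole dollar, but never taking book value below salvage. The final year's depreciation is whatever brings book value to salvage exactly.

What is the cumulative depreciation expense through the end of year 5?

$84,901

Depreciable base = $141,947 − $19,200 = $122,747.
Year 1: DB = ⌊$141,947 × 150%/9⌋ = $23,657; SL = ⌊$122,747/9⌋ = $13,638 → take DB $23,657. Book value $118,290.
Year 2: DB = ⌊$118,290 × 150%/9⌋ = $19,715; SL = ⌊$99,090/8⌋ = $12,386 → take DB $19,715. Book value $98,575.
Year 3: DB = ⌊$98,575 × 150%/9⌋ = $16,429; SL = ⌊$79,375/7⌋ = $11,339 → take DB $16,429. Book value $82,146.
Year 4: DB = ⌊$82,146 × 150%/9⌋ = $13,691; SL = ⌊$62,946/6⌋ = $10,491 → take DB $13,691. Book value $68,455.
Year 5: DB = ⌊$68,455 × 150%/9⌋ = $11,409; SL = ⌊$49,255/5⌋ = $9,851 → take DB $11,409. Book value $57,046.
Accumulated through year 5 = $141,947 − $57,046 = $84,901.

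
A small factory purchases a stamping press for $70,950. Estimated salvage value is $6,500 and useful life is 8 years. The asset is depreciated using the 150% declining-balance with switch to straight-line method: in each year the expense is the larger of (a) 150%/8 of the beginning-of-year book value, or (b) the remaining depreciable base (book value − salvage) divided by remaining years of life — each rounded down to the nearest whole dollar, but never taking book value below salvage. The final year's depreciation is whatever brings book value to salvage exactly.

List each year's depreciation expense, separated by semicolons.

Depreciable base = $70,950 − $6,500 = $64,450.
Year 1: DB = ⌊$70,950 × 150%/8⌋ = $13,303; SL = ⌊$64,450/8⌋ = $8,056 → take DB $13,303. Book value $57,647.
Year 2: DB = ⌊$57,647 × 150%/8⌋ = $10,808; SL = ⌊$51,147/7⌋ = $7,306 → take DB $10,808. Book value $46,839.
Year 3: DB = ⌊$46,839 × 150%/8⌋ = $8,782; SL = ⌊$40,339/6⌋ = $6,723 → take DB $8,782. Book value $38,057.
Year 4: DB = ⌊$38,057 × 150%/8⌋ = $7,135; SL = ⌊$31,557/5⌋ = $6,311 → take DB $7,135. Book value $30,922.
Year 5: DB = ⌊$30,922 × 150%/8⌋ = $5,797; SL = ⌊$24,422/4⌋ = $6,105 → take SL $6,105. Book value $24,817.
Year 6: DB = ⌊$24,817 × 150%/8⌋ = $4,653; SL = ⌊$18,317/3⌋ = $6,105 → take SL $6,105. Book value $18,712.
Year 7: DB = ⌊$18,712 × 150%/8⌋ = $3,508; SL = ⌊$12,212/2⌋ = $6,106 → take SL $6,106. Book value $12,606.
Year 8 (final): $12,606 − $6,500 = $6,106. Book value $6,500.

$13,303; $10,808; $8,782; $7,135; $6,105; $6,105; $6,106; $6,106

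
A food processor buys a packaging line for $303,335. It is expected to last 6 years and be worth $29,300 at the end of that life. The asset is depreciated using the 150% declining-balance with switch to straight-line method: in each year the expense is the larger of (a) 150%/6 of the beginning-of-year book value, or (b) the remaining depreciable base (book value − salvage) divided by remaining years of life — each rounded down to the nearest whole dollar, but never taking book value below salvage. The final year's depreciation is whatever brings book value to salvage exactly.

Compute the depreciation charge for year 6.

$32,891

Depreciable base = $303,335 − $29,300 = $274,035.
Year 1: DB = ⌊$303,335 × 150%/6⌋ = $75,833; SL = ⌊$274,035/6⌋ = $45,672 → take DB $75,833. Book value $227,502.
Year 2: DB = ⌊$227,502 × 150%/6⌋ = $56,875; SL = ⌊$198,202/5⌋ = $39,640 → take DB $56,875. Book value $170,627.
Year 3: DB = ⌊$170,627 × 150%/6⌋ = $42,656; SL = ⌊$141,327/4⌋ = $35,331 → take DB $42,656. Book value $127,971.
Year 4: DB = ⌊$127,971 × 150%/6⌋ = $31,992; SL = ⌊$98,671/3⌋ = $32,890 → take SL $32,890. Book value $95,081.
Year 5: DB = ⌊$95,081 × 150%/6⌋ = $23,770; SL = ⌊$65,781/2⌋ = $32,890 → take SL $32,890. Book value $62,191.
Year 6 (final): $62,191 − $29,300 = $32,891. Book value $29,300.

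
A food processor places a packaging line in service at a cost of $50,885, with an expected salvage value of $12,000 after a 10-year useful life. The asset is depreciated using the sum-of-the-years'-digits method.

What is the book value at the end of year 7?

$16,242

Depreciable base = $50,885 − $12,000 = $38,885.
Sum of the years' digits = 10+9+8+7+6+5+4+3+2+1 = 55.
Year 1: $38,885 × 10/55 = $7,070. Book value $43,815.
Year 2: $38,885 × 9/55 = $6,363. Book value $37,452.
Year 3: $38,885 × 8/55 = $5,656. Book value $31,796.
Year 4: $38,885 × 7/55 = $4,949. Book value $26,847.
Year 5: $38,885 × 6/55 = $4,242. Book value $22,605.
Year 6: $38,885 × 5/55 = $3,535. Book value $19,070.
Year 7: $38,885 × 4/55 = $2,828. Book value $16,242.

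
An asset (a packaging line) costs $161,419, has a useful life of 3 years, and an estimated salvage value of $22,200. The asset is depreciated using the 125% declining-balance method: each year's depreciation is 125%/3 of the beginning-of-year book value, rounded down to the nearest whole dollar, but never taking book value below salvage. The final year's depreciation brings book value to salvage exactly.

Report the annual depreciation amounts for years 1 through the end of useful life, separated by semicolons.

$67,257; $39,234; $32,728

Depreciable base = $161,419 − $22,200 = $139,219.
Year 1: ⌊$161,419 × 125%/3⌋ = $67,257. Book value $94,162.
Year 2: ⌊$94,162 × 125%/3⌋ = $39,234. Book value $54,928.
Year 3 (final): $54,928 − $22,200 = $32,728. Book value $22,200.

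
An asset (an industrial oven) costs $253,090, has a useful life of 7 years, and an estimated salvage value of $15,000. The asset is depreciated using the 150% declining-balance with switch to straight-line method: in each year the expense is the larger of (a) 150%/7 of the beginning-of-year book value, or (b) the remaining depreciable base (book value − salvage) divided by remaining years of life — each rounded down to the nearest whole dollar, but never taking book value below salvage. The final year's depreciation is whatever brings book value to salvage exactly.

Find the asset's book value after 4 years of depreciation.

$95,823

Depreciable base = $253,090 − $15,000 = $238,090.
Year 1: DB = ⌊$253,090 × 150%/7⌋ = $54,233; SL = ⌊$238,090/7⌋ = $34,012 → take DB $54,233. Book value $198,857.
Year 2: DB = ⌊$198,857 × 150%/7⌋ = $42,612; SL = ⌊$183,857/6⌋ = $30,642 → take DB $42,612. Book value $156,245.
Year 3: DB = ⌊$156,245 × 150%/7⌋ = $33,481; SL = ⌊$141,245/5⌋ = $28,249 → take DB $33,481. Book value $122,764.
Year 4: DB = ⌊$122,764 × 150%/7⌋ = $26,306; SL = ⌊$107,764/4⌋ = $26,941 → take SL $26,941. Book value $95,823.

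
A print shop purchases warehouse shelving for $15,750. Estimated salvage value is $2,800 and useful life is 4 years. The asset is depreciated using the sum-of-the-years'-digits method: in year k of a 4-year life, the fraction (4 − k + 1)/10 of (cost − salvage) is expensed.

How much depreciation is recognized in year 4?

$1,295

Depreciable base = $15,750 − $2,800 = $12,950.
Sum of the years' digits = 4+3+2+1 = 10.
Year 1: $12,950 × 4/10 = $5,180. Book value $10,570.
Year 2: $12,950 × 3/10 = $3,885. Book value $6,685.
Year 3: $12,950 × 2/10 = $2,590. Book value $4,095.
Year 4: $12,950 × 1/10 = $1,295. Book value $2,800.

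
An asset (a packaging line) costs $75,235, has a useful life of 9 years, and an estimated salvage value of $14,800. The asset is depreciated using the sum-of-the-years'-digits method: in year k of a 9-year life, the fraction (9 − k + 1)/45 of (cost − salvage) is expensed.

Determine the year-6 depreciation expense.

$5,372

Depreciable base = $75,235 − $14,800 = $60,435.
Sum of the years' digits = 9+8+7+6+5+4+3+2+1 = 45.
Year 1: $60,435 × 9/45 = $12,087. Book value $63,148.
Year 2: $60,435 × 8/45 = $10,744. Book value $52,404.
Year 3: $60,435 × 7/45 = $9,401. Book value $43,003.
Year 4: $60,435 × 6/45 = $8,058. Book value $34,945.
Year 5: $60,435 × 5/45 = $6,715. Book value $28,230.
Year 6: $60,435 × 4/45 = $5,372. Book value $22,858.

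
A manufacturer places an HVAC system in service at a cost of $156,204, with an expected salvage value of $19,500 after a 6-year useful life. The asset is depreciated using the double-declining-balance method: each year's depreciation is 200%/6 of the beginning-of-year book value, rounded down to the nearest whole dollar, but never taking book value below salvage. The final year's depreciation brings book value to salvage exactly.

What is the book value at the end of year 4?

$30,856

Depreciable base = $156,204 − $19,500 = $136,704.
Year 1: ⌊$156,204 × 200%/6⌋ = $52,068. Book value $104,136.
Year 2: ⌊$104,136 × 200%/6⌋ = $34,712. Book value $69,424.
Year 3: ⌊$69,424 × 200%/6⌋ = $23,141. Book value $46,283.
Year 4: ⌊$46,283 × 200%/6⌋ = $15,427. Book value $30,856.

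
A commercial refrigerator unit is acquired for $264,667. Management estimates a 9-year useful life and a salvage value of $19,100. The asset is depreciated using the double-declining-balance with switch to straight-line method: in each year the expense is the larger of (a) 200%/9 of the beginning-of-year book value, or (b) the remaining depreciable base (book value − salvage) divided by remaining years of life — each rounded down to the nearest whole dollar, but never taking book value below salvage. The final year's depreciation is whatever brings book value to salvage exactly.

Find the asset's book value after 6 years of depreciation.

Depreciable base = $264,667 − $19,100 = $245,567.
Year 1: DB = ⌊$264,667 × 200%/9⌋ = $58,814; SL = ⌊$245,567/9⌋ = $27,285 → take DB $58,814. Book value $205,853.
Year 2: DB = ⌊$205,853 × 200%/9⌋ = $45,745; SL = ⌊$186,753/8⌋ = $23,344 → take DB $45,745. Book value $160,108.
Year 3: DB = ⌊$160,108 × 200%/9⌋ = $35,579; SL = ⌊$141,008/7⌋ = $20,144 → take DB $35,579. Book value $124,529.
Year 4: DB = ⌊$124,529 × 200%/9⌋ = $27,673; SL = ⌊$105,429/6⌋ = $17,571 → take DB $27,673. Book value $96,856.
Year 5: DB = ⌊$96,856 × 200%/9⌋ = $21,523; SL = ⌊$77,756/5⌋ = $15,551 → take DB $21,523. Book value $75,333.
Year 6: DB = ⌊$75,333 × 200%/9⌋ = $16,740; SL = ⌊$56,233/4⌋ = $14,058 → take DB $16,740. Book value $58,593.

$58,593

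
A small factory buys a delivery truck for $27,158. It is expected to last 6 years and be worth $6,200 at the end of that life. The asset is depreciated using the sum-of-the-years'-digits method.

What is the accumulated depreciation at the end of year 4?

Depreciable base = $27,158 − $6,200 = $20,958.
Sum of the years' digits = 6+5+4+3+2+1 = 21.
Year 1: $20,958 × 6/21 = $5,988. Book value $21,170.
Year 2: $20,958 × 5/21 = $4,990. Book value $16,180.
Year 3: $20,958 × 4/21 = $3,992. Book value $12,188.
Year 4: $20,958 × 3/21 = $2,994. Book value $9,194.
Accumulated through year 4 = $27,158 − $9,194 = $17,964.

$17,964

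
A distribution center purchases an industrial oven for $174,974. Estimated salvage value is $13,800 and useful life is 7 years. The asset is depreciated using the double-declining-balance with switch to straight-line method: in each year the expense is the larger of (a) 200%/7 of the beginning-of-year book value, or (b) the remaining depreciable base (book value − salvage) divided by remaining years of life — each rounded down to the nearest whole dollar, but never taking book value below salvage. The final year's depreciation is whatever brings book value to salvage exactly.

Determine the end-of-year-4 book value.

Depreciable base = $174,974 − $13,800 = $161,174.
Year 1: DB = ⌊$174,974 × 200%/7⌋ = $49,992; SL = ⌊$161,174/7⌋ = $23,024 → take DB $49,992. Book value $124,982.
Year 2: DB = ⌊$124,982 × 200%/7⌋ = $35,709; SL = ⌊$111,182/6⌋ = $18,530 → take DB $35,709. Book value $89,273.
Year 3: DB = ⌊$89,273 × 200%/7⌋ = $25,506; SL = ⌊$75,473/5⌋ = $15,094 → take DB $25,506. Book value $63,767.
Year 4: DB = ⌊$63,767 × 200%/7⌋ = $18,219; SL = ⌊$49,967/4⌋ = $12,491 → take DB $18,219. Book value $45,548.

$45,548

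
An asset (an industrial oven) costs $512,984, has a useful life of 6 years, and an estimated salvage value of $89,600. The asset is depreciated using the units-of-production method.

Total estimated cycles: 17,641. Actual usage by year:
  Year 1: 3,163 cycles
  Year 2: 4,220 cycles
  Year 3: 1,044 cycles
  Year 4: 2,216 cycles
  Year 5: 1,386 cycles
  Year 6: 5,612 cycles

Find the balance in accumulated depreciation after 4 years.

Depreciable base = $512,984 − $89,600 = $423,384.
Rate = $423,384 / 17,641 cycles = $24 per cycle.
Year 1: 3,163 × $24 = $75,912. Book value $437,072.
Year 2: 4,220 × $24 = $101,280. Book value $335,792.
Year 3: 1,044 × $24 = $25,056. Book value $310,736.
Year 4: 2,216 × $24 = $53,184. Book value $257,552.
Accumulated through year 4 = $512,984 − $257,552 = $255,432.

$255,432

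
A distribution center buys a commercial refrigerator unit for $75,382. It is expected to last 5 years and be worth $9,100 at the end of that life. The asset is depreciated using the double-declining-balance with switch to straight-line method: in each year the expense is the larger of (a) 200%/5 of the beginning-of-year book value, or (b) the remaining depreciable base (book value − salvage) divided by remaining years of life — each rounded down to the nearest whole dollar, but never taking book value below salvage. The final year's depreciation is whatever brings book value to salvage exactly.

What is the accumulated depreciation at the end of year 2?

Depreciable base = $75,382 − $9,100 = $66,282.
Year 1: DB = ⌊$75,382 × 200%/5⌋ = $30,152; SL = ⌊$66,282/5⌋ = $13,256 → take DB $30,152. Book value $45,230.
Year 2: DB = ⌊$45,230 × 200%/5⌋ = $18,092; SL = ⌊$36,130/4⌋ = $9,032 → take DB $18,092. Book value $27,138.
Accumulated through year 2 = $75,382 − $27,138 = $48,244.

$48,244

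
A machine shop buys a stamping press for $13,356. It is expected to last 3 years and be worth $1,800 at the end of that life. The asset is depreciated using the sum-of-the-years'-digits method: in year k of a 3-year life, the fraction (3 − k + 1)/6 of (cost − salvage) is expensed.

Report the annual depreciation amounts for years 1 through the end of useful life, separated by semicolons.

$5,778; $3,852; $1,926

Depreciable base = $13,356 − $1,800 = $11,556.
Sum of the years' digits = 3+2+1 = 6.
Year 1: $11,556 × 3/6 = $5,778. Book value $7,578.
Year 2: $11,556 × 2/6 = $3,852. Book value $3,726.
Year 3: $11,556 × 1/6 = $1,926. Book value $1,800.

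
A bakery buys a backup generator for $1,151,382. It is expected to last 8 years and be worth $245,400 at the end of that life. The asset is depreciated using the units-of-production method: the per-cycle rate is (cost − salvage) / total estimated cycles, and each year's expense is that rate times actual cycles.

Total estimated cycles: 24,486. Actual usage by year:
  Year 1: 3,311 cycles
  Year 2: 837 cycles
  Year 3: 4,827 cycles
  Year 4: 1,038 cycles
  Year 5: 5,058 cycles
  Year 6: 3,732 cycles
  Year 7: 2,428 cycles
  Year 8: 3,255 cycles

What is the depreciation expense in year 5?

$187,146

Depreciable base = $1,151,382 − $245,400 = $905,982.
Rate = $905,982 / 24,486 cycles = $37 per cycle.
Year 1: 3,311 × $37 = $122,507. Book value $1,028,875.
Year 2: 837 × $37 = $30,969. Book value $997,906.
Year 3: 4,827 × $37 = $178,599. Book value $819,307.
Year 4: 1,038 × $37 = $38,406. Book value $780,901.
Year 5: 5,058 × $37 = $187,146. Book value $593,755.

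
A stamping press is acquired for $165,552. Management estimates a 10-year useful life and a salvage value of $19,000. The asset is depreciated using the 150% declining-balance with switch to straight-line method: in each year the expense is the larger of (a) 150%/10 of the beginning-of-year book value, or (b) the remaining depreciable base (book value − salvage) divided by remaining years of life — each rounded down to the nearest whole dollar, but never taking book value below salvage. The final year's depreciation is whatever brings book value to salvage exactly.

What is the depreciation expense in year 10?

$10,860

Depreciable base = $165,552 − $19,000 = $146,552.
Year 1: DB = ⌊$165,552 × 150%/10⌋ = $24,832; SL = ⌊$146,552/10⌋ = $14,655 → take DB $24,832. Book value $140,720.
Year 2: DB = ⌊$140,720 × 150%/10⌋ = $21,108; SL = ⌊$121,720/9⌋ = $13,524 → take DB $21,108. Book value $119,612.
Year 3: DB = ⌊$119,612 × 150%/10⌋ = $17,941; SL = ⌊$100,612/8⌋ = $12,576 → take DB $17,941. Book value $101,671.
Year 4: DB = ⌊$101,671 × 150%/10⌋ = $15,250; SL = ⌊$82,671/7⌋ = $11,810 → take DB $15,250. Book value $86,421.
Year 5: DB = ⌊$86,421 × 150%/10⌋ = $12,963; SL = ⌊$67,421/6⌋ = $11,236 → take DB $12,963. Book value $73,458.
Year 6: DB = ⌊$73,458 × 150%/10⌋ = $11,018; SL = ⌊$54,458/5⌋ = $10,891 → take DB $11,018. Book value $62,440.
Year 7: DB = ⌊$62,440 × 150%/10⌋ = $9,366; SL = ⌊$43,440/4⌋ = $10,860 → take SL $10,860. Book value $51,580.
Year 8: DB = ⌊$51,580 × 150%/10⌋ = $7,737; SL = ⌊$32,580/3⌋ = $10,860 → take SL $10,860. Book value $40,720.
Year 9: DB = ⌊$40,720 × 150%/10⌋ = $6,108; SL = ⌊$21,720/2⌋ = $10,860 → take SL $10,860. Book value $29,860.
Year 10 (final): $29,860 − $19,000 = $10,860. Book value $19,000.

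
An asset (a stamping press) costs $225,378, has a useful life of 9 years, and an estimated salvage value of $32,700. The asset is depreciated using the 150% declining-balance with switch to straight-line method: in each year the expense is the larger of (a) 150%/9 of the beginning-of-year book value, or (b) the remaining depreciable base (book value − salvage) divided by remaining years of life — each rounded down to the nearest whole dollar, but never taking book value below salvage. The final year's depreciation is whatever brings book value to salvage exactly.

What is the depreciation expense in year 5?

$18,115

Depreciable base = $225,378 − $32,700 = $192,678.
Year 1: DB = ⌊$225,378 × 150%/9⌋ = $37,563; SL = ⌊$192,678/9⌋ = $21,408 → take DB $37,563. Book value $187,815.
Year 2: DB = ⌊$187,815 × 150%/9⌋ = $31,302; SL = ⌊$155,115/8⌋ = $19,389 → take DB $31,302. Book value $156,513.
Year 3: DB = ⌊$156,513 × 150%/9⌋ = $26,085; SL = ⌊$123,813/7⌋ = $17,687 → take DB $26,085. Book value $130,428.
Year 4: DB = ⌊$130,428 × 150%/9⌋ = $21,738; SL = ⌊$97,728/6⌋ = $16,288 → take DB $21,738. Book value $108,690.
Year 5: DB = ⌊$108,690 × 150%/9⌋ = $18,115; SL = ⌊$75,990/5⌋ = $15,198 → take DB $18,115. Book value $90,575.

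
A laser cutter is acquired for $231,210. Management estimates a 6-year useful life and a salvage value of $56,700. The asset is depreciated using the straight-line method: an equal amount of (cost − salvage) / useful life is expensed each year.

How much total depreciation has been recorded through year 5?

$145,425

Depreciable base = $231,210 − $56,700 = $174,510.
Annual expense = $174,510 / 6 = $29,085.
End of year 1: book value $202,125.
End of year 2: book value $173,040.
End of year 3: book value $143,955.
End of year 4: book value $114,870.
End of year 5: book value $85,785.
Accumulated through year 5 = $231,210 − $85,785 = $145,425.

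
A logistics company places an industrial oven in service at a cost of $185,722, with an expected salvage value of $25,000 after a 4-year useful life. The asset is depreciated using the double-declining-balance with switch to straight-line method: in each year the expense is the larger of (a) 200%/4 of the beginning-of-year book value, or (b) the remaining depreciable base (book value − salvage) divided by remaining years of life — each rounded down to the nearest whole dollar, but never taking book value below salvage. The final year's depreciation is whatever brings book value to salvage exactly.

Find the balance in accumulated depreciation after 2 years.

$139,291

Depreciable base = $185,722 − $25,000 = $160,722.
Year 1: DB = ⌊$185,722 × 200%/4⌋ = $92,861; SL = ⌊$160,722/4⌋ = $40,180 → take DB $92,861. Book value $92,861.
Year 2: DB = ⌊$92,861 × 200%/4⌋ = $46,430; SL = ⌊$67,861/3⌋ = $22,620 → take DB $46,430. Book value $46,431.
Accumulated through year 2 = $185,722 − $46,431 = $139,291.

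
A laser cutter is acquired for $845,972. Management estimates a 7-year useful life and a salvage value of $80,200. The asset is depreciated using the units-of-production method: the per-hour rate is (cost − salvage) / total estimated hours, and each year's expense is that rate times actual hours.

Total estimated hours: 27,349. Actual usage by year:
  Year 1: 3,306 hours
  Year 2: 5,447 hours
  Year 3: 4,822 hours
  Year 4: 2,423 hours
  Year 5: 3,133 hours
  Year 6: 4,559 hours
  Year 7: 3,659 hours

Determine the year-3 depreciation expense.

Depreciable base = $845,972 − $80,200 = $765,772.
Rate = $765,772 / 27,349 hours = $28 per hour.
Year 1: 3,306 × $28 = $92,568. Book value $753,404.
Year 2: 5,447 × $28 = $152,516. Book value $600,888.
Year 3: 4,822 × $28 = $135,016. Book value $465,872.

$135,016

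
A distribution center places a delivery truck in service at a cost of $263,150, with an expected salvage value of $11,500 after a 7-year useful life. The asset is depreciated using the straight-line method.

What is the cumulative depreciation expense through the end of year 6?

$215,700

Depreciable base = $263,150 − $11,500 = $251,650.
Annual expense = $251,650 / 7 = $35,950.
End of year 1: book value $227,200.
End of year 2: book value $191,250.
End of year 3: book value $155,300.
End of year 4: book value $119,350.
End of year 5: book value $83,400.
End of year 6: book value $47,450.
Accumulated through year 6 = $263,150 − $47,450 = $215,700.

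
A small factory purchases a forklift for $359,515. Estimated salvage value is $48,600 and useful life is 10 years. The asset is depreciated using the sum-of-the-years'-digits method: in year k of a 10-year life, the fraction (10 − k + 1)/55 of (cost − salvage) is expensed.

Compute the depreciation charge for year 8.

$16,959

Depreciable base = $359,515 − $48,600 = $310,915.
Sum of the years' digits = 10+9+8+7+6+5+4+3+2+1 = 55.
Year 1: $310,915 × 10/55 = $56,530. Book value $302,985.
Year 2: $310,915 × 9/55 = $50,877. Book value $252,108.
Year 3: $310,915 × 8/55 = $45,224. Book value $206,884.
Year 4: $310,915 × 7/55 = $39,571. Book value $167,313.
Year 5: $310,915 × 6/55 = $33,918. Book value $133,395.
Year 6: $310,915 × 5/55 = $28,265. Book value $105,130.
Year 7: $310,915 × 4/55 = $22,612. Book value $82,518.
Year 8: $310,915 × 3/55 = $16,959. Book value $65,559.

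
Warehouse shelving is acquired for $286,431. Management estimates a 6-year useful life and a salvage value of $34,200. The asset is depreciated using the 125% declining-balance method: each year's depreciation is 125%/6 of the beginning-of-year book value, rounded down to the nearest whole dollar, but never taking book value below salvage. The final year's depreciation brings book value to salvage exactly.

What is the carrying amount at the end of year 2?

Depreciable base = $286,431 − $34,200 = $252,231.
Year 1: ⌊$286,431 × 125%/6⌋ = $59,673. Book value $226,758.
Year 2: ⌊$226,758 × 125%/6⌋ = $47,241. Book value $179,517.

$179,517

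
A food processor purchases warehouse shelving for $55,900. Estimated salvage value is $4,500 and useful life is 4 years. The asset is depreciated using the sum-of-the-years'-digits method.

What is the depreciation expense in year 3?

$10,280

Depreciable base = $55,900 − $4,500 = $51,400.
Sum of the years' digits = 4+3+2+1 = 10.
Year 1: $51,400 × 4/10 = $20,560. Book value $35,340.
Year 2: $51,400 × 3/10 = $15,420. Book value $19,920.
Year 3: $51,400 × 2/10 = $10,280. Book value $9,640.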